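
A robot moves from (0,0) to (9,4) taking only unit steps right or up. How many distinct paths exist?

Each path has 9 right steps and 4 up steps in some order (13 steps total).
Choose which 4 of the 13 steps are up: C(13,4).

Final answer: C(13,4) = 715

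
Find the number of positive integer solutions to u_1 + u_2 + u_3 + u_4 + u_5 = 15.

Substitute u'_i = u_i - 1 (so u'_i >= 0). Then sum u'_i = 15 - 5 = 10.
Stars and bars: C(10+5-1, 5-1) = C(14,4).

Final answer: C(14,4) = 1001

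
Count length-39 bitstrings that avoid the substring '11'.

Classify by the final bit: ...0 gives a(n-1) strings, ...01 gives a(n-2) strings. Thus a(n) = a(n-1) + a(n-2) with a(1)=2, a(2)=3.
Computing successive values: a(1)=2, a(2)=3, a(3)=5, a(4)=8, a(5)=13, a(6)=21, a(7)=34, a(8)=55, a(9)=89, a(10)=144, a(11)=233, a(12)=377, a(13)=610, a(14)=987, a(15)=1597, a(16)=2584, a(17)=4181, a(18)=6765, a(19)=10946, a(20)=17711, a(21)=28657, a(22)=46368, a(23)=75025, a(24)=121393, a(25)=196418, a(26)=317811, a(27)=514229, a(28)=832040, a(29)=1346269, a(30)=2178309, a(31)=3524578, a(32)=5702887, a(33)=9227465, a(34)=14930352, a(35)=24157817, a(36)=39088169, a(37)=63245986, a(38)=102334155, a(39)=165580141.

Final answer: 165580141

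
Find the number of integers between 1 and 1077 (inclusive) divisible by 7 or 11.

Multiples of 7: 153. Multiples of 11: 97. Of both (lcm=77): 13.
By inclusion-exclusion: 153 + 97 - 13.

Final answer: 237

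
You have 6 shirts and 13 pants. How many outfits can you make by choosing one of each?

By the multiplication principle: 6 x 13.

Final answer: 78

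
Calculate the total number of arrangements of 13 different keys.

The number of ways to arrange 13 distinct objects is 13!.

Final answer: 13! = 6227020800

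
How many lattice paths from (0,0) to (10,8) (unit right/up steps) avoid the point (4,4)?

Total paths to (10,8): C(18,8) = 43758.
Paths through (4,4): C(8,4) x C(10,4) = 14700.
Avoiding (4,4): 43758 - 14700.

Final answer: 29058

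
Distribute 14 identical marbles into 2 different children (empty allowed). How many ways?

Stars and bars: C(n+k-1, k-1) = C(15,1).

Final answer: C(15,1) = 15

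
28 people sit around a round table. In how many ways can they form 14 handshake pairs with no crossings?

This is counted by the nth Catalan number C_n. Here n = 28/2 = 14.
C_n = C(2n,n) - C(2n,n+1), so C_{14} = C(28,14) - C(28,15) = 40116600 - 37442160.

Final answer: C_{14} = 2674440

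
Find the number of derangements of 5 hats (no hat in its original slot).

Use the recurrence D(n) = (n-1)(D(n-1) + D(n-2)) with D(0)=1, D(1)=0.
D(2) = 1 x (0 + 1) = 1
D(3) = 2 x (1 + 0) = 2
D(4) = 3 x (2 + 1) = 9
D(5) = 4 x (D(4) + D(3)) = 4 x (9 + 2)

Final answer: D(5) = 44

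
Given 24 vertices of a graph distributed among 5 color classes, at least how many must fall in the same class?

By pigeonhole with 24 objects and 5 categories: ceiling(24/5).

Final answer: 5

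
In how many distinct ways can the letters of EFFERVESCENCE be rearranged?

Letters (C:2, E:5, F:2, N:1, R:1, S:1, V:1). Total letters: 13.
Permutations = 13!/(5! x 2! x 2!).

Final answer: 12972960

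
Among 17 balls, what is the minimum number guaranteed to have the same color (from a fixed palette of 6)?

There are 6 possible values for color (from a fixed palette of 6). With 17 balls and 6 categories, by pigeonhole: ceiling(17/6).

Final answer: 3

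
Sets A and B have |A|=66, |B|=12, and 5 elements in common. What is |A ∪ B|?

|A union B| = |A| + |B| - |A intersect B| = 66 + 12 - 5.

Final answer: 73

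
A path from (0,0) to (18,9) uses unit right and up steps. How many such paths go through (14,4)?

Paths (0,0)->(14,4): C(18,4) = 3060.
Paths (14,4)->(18,9): C(9,5) = 126.
By multiplication principle: 3060 x 126.

Final answer: 385560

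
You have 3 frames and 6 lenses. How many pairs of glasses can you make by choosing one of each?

By the multiplication principle: 3 x 6.

Final answer: 18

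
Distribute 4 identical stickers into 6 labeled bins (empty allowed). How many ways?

Stars and bars: C(n+k-1, k-1) = C(9,5).

Final answer: C(9,5) = 126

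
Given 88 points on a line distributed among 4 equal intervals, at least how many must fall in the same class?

By pigeonhole with 88 objects and 4 categories: ceiling(88/4).

Final answer: 22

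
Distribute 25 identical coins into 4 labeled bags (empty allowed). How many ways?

Stars and bars: C(n+k-1, k-1) = C(28,3).

Final answer: C(28,3) = 3276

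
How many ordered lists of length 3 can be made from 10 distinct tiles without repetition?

P(10,3) = 10!/(10-3)! = 10!/7!.

Final answer: P(10,3) = 720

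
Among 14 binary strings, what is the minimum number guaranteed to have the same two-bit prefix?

There are 4 possible values for two-bit prefix. With 14 binary strings and 4 categories, by pigeonhole: ceiling(14/4).

Final answer: 4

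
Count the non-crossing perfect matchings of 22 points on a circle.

This is a standard Catalan-number count: the answer is C_n. Here n = 22/2 = 11.
C_n = C(2n,n)/(n+1), so C_{11} = C(22,11)/12 = 705432/12.

Final answer: C_{11} = 58786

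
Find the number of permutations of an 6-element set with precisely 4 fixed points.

Choose which 4 elements are fixed: C(6,4) = 15.
Derange the remaining 2 using D(j) = (j-1)(D(j-1) + D(j-2)), D(0)=1, D(1)=0: D(2)=1.
Total: 15 x 1.

Final answer: C(6,4) D(2) = 15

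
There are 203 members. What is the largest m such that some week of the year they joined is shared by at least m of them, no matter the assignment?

There are 52 possible values for week of the year they joined. With 203 members and 52 categories, by pigeonhole: ceiling(203/52).

Final answer: 4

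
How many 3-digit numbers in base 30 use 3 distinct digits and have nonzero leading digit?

The leading digit has 29 choices (anything but zero); the next has 29 (anything but the first), then 28, and so on, one fewer each time.
Total: 29 x 29 x 28.

Final answer: 23548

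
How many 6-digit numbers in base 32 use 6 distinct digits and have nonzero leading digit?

First digit: 31 (nonzero). Second: 31 (not first). Third: 30, etc.
Total: 31 x 31 x 30 x 29 x 28 x 27.

Final answer: 632068920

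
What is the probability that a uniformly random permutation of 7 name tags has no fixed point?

Derangements satisfy D(n) = (n-1)(D(n-1) + D(n-2)), starting from D(0)=1, D(1)=0.
Building up: D(2)=1, D(3)=2, D(4)=9, D(5)=44, D(6)=265, D(7)=1854.
Total arrangements: 7! = 5040.
Probability = D(7)/7! = 103/280.

Final answer: D(7)/7! = 1854/5040 = 0.367857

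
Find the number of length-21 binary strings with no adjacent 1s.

A valid string ends in 0 (append to any length-(n-1) valid string) or in 01 (append to any length-(n-2) valid string), so a(n) = a(n-1) + a(n-2) with a(1)=2, a(2)=3.
Computing successive values: a(1)=2, a(2)=3, a(3)=5, a(4)=8, a(5)=13, a(6)=21, a(7)=34, a(8)=55, a(9)=89, a(10)=144, a(11)=233, a(12)=377, a(13)=610, a(14)=987, a(15)=1597, a(16)=2584, a(17)=4181, a(18)=6765, a(19)=10946, a(20)=17711, a(21)=28657.

Final answer: 28657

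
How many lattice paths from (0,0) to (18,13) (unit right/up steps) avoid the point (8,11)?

Total paths to (18,13): C(31,13) = 206253075.
Paths through (8,11): C(19,11) x C(12,2) = 4988412.
Avoiding (8,11): 206253075 - 4988412.

Final answer: 201264663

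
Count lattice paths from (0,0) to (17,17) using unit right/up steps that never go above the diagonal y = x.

Total monotonic paths to (17,17): C(34,17) = 2333606220.
By the reflection principle, paths that go above the diagonal number C(34,18) = 2203961430.
Valid Dyck paths: 2333606220 - 2203961430.
(This is the Catalan number C_{17}.)

Final answer: C_{17} = 129644790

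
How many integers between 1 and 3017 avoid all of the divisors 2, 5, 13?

|div by 2|=1508, |div by 5|=603, |div by 13|=232.
|div by 2&5|=301, |div by 2&13|=116, |div by 5&13|=46, |div by all|=23.
By inclusion-exclusion, divisible by at least one: 1508+603+232-301-116-46+23 = 1903.
Not divisible by any: 3017 - 1903.

Final answer: 1114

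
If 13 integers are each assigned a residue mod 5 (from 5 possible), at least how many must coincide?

There are 5 possible values for residue mod 5. With 13 integers and 5 categories, by pigeonhole: ceiling(13/5).

Final answer: 3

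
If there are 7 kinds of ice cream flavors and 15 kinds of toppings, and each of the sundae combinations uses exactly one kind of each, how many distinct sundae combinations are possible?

By the multiplication principle: 7 x 15.

Final answer: 105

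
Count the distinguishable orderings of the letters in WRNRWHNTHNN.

Letters (H:2, N:4, R:2, T:1, W:2). Total letters: 11.
Permutations = 11!/(4! x 2! x 2! x 2!).

Final answer: 207900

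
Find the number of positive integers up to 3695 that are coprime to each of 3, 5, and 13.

|div by 3|=1231, |div by 5|=739, |div by 13|=284.
|div by 3&5|=246, |div by 3&13|=94, |div by 5&13|=56, |div by all|=18.
By inclusion-exclusion, divisible by at least one: 1231+739+284-246-94-56+18 = 1876.
Not divisible by any: 3695 - 1876.

Final answer: 1819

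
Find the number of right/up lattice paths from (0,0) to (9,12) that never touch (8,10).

Total paths to (9,12): C(21,12) = 293930.
Paths through (8,10): C(18,10) x C(3,2) = 131274.
Avoiding (8,10): 293930 - 131274.

Final answer: 162656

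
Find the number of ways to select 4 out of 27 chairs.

C(27,4) = 27!/(4! x 23!).

Final answer: \binom{27}{4} = 17550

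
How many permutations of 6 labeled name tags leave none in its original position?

D(n) = (n-1)(D(n-1) + D(n-2)), D(0)=1, D(1)=0.
D(2) = 1 x (0 + 1) = 1
D(3) = 2 x (1 + 0) = 2
D(4) = 3 x (2 + 1) = 9
D(5) = 4 x (9 + 2) = 44
D(6) = 5 x (D(5) + D(4)) = 5 x (44 + 9)

Final answer: D(6) = 265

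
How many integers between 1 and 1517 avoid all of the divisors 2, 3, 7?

|div by 2|=758, |div by 3|=505, |div by 7|=216.
|div by 2&3|=252, |div by 2&7|=108, |div by 3&7|=72, |div by all|=36.
By inclusion-exclusion, divisible by at least one: 758+505+216-252-108-72+36 = 1083.
Not divisible by any: 1517 - 1083.

Final answer: 434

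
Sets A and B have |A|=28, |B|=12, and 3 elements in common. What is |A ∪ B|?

|A union B| = |A| + |B| - |A intersect B| = 28 + 12 - 3.

Final answer: 37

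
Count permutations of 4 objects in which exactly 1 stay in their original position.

Choose which 1 elements are fixed: C(4,1) = 4.
Derange the remaining 3 using D(j) = (j-1)(D(j-1) + D(j-2)), D(0)=1, D(1)=0: D(2)=1, D(3)=2.
Total: 4 x 2.

Final answer: C(4,1) D(3) = 8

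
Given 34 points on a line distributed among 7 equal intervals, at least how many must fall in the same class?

By pigeonhole with 34 objects and 7 categories: ceiling(34/7).

Final answer: 5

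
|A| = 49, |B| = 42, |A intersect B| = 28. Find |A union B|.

|A union B| = |A| + |B| - |A intersect B| = 49 + 42 - 28.

Final answer: 63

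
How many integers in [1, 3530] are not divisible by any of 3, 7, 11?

|div by 3|=1176, |div by 7|=504, |div by 11|=320.
|div by 3&7|=168, |div by 3&11|=106, |div by 7&11|=45, |div by all|=15.
By inclusion-exclusion, divisible by at least one: 1176+504+320-168-106-45+15 = 1696.
Not divisible by any: 3530 - 1696.

Final answer: 1834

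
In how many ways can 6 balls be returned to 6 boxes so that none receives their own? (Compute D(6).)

Use the recurrence D(n) = (n-1)(D(n-1) + D(n-2)) with D(0)=1, D(1)=0.
D(2) = 1 x (0 + 1) = 1
D(3) = 2 x (1 + 0) = 2
D(4) = 3 x (2 + 1) = 9
D(5) = 4 x (9 + 2) = 44
D(6) = 5 x (D(5) + D(4)) = 5 x (44 + 9)

Final answer: D(6) = 265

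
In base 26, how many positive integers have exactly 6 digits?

In base 26, the leading digit has 25 choices (1..25); each of the remaining 5 digits has 26 choices.
Total: 25 x 26^5.

Final answer: 297034400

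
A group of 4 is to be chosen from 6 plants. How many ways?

C(6,4) = 6!/(4! x (6-4)!).

Final answer: C(6,4) = 15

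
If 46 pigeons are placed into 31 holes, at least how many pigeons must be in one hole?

By the pigeonhole principle: ceiling(46/31).

Final answer: 2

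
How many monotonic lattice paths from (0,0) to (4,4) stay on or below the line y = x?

Total monotonic paths to (4,4): C(8,4) = 70.
Reflecting each bad path at its first crossing gives a bijection with paths to (3,5): C(8,5) = 56.
Valid Dyck paths: 70 - 56.
(Check: C(8,4) - C(8,5) = C(8,4)/5, the Catalan number C_{4}.)

Final answer: C_{4} = 14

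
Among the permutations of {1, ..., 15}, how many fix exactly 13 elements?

Choose which 13 elements are fixed: C(15,13) = 105.
Derange the remaining 2 using D(j) = (j-1)(D(j-1) + D(j-2)), D(0)=1, D(1)=0: D(2)=1.
Total: 105 x 1.

Final answer: C(15,13) D(2) = 105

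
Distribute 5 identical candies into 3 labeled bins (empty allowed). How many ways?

Stars and bars: C(n+k-1, k-1) = C(7,2).

Final answer: C(7,2) = 21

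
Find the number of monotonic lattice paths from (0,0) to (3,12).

Each path has 3 right steps and 12 up steps in some order (15 steps total).
Choose which 12 of the 15 steps are up: C(15,12).

Final answer: C(15,12) = 455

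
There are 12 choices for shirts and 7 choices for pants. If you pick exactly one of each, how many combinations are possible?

By the multiplication principle: 12 x 7.

Final answer: 84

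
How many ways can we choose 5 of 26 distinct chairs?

C(26,5) = 26!/(5! x 21!).

Final answer: \binom{26}{5} = 65780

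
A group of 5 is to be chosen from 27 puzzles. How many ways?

C(27,5) = 27!/(5! x 22!).

Final answer: \binom{27}{5} = 80730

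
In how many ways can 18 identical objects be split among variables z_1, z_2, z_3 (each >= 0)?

Stars and bars with 18 stars and 2 bars:
C(18+3-1, 3-1) = C(20,2).

Final answer: C(20,2) = 190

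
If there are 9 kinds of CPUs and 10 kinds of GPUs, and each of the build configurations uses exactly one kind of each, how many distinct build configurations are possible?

By the multiplication principle: 9 x 10.

Final answer: 90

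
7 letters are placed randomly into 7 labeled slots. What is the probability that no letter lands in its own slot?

D(n) = (n-1)(D(n-1) + D(n-2)), D(0)=1, D(1)=0.
Building up: D(2)=1, D(3)=2, D(4)=9, D(5)=44, D(6)=265, D(7)=1854.
Total arrangements: 7! = 5040.
Probability = D(7)/7! = 103/280.

Final answer: D(7)/7! = 1854/5040 = 0.367857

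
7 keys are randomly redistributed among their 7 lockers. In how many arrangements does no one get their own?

Use the recurrence D(n) = (n-1)(D(n-1) + D(n-2)) with D(0)=1, D(1)=0.
D(2) = 1 x (0 + 1) = 1
D(3) = 2 x (1 + 0) = 2
D(4) = 3 x (2 + 1) = 9
D(5) = 4 x (9 + 2) = 44
D(6) = 5 x (44 + 9) = 265
D(7) = 6 x (D(6) + D(5)) = 6 x (265 + 44)

Final answer: D(7) = 1854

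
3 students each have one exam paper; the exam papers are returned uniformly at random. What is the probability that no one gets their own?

Derangements satisfy D(n) = (n-1)(D(n-1) + D(n-2)), starting from D(0)=1, D(1)=0.
Building up: D(2)=1, D(3)=2.
Total arrangements: 3! = 6.
Probability = D(3)/3! = 1/3.

Final answer: D(3)/3! = 2/6 = 0.333333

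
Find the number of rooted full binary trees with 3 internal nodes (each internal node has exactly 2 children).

The structures are counted by the Catalan number C_n. Here n = 3.
C_n = C(2n,n) - C(2n,n+1), so C_{3} = C(6,3) - C(6,4) = 20 - 15.

Final answer: C_{3} = 5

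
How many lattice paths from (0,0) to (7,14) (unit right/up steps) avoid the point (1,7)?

Total paths to (7,14): C(21,14) = 116280.
Paths through (1,7): C(8,7) x C(13,7) = 13728.
Avoiding (1,7): 116280 - 13728.

Final answer: 102552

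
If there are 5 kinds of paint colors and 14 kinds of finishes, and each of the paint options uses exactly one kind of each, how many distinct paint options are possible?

By the multiplication principle: 5 x 14.

Final answer: 70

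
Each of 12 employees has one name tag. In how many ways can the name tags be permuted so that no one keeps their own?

D(n) = (n-1)(D(n-1) + D(n-2)), D(0)=1, D(1)=0.
D(2) = 1 x (0 + 1) = 1
D(3) = 2 x (1 + 0) = 2
D(4) = 3 x (2 + 1) = 9
D(5) = 4 x (9 + 2) = 44
D(6) = 5 x (44 + 9) = 265
D(7) = 6 x (265 + 44) = 1854
D(8) = 7 x (1854 + 265) = 14833
D(9) = 8 x (14833 + 1854) = 133496
D(10) = 9 x (133496 + 14833) = 1334961
D(11) = 10 x (1334961 + 133496) = 14684570
D(12) = 11 x (D(11) + D(10)) = 11 x (14684570 + 1334961)

Final answer: D(12) = 176214841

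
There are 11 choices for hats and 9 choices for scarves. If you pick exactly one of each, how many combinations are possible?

By the multiplication principle: 11 x 9.

Final answer: 99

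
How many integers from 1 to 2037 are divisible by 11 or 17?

Multiples of 11: 185. Multiples of 17: 119. Of both (lcm=187): 10.
By inclusion-exclusion: 185 + 119 - 10.

Final answer: 294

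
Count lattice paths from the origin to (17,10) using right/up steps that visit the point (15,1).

Paths (0,0)->(15,1): C(16,1) = 16.
Paths (15,1)->(17,10): C(11,9) = 55.
By multiplication principle: 16 x 55.

Final answer: 880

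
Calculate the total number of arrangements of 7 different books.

The number of ways to arrange 7 distinct objects is 7!.

Final answer: 7! = 5040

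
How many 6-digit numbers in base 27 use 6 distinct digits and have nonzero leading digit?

First digit: 26 (nonzero). Second: 26 (not first). Third: 25, etc.
Total: 26 x 26 x 25 x 24 x 23 x 22.

Final answer: 205233600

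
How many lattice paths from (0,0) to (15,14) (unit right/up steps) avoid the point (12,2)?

Total paths to (15,14): C(29,14) = 77558760.
Paths through (12,2): C(14,2) x C(15,12) = 41405.
Avoiding (12,2): 77558760 - 41405.

Final answer: 77517355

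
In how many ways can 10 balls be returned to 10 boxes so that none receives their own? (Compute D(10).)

Use the recurrence D(n) = (n-1)(D(n-1) + D(n-2)) with D(0)=1, D(1)=0.
D(2) = 1 x (0 + 1) = 1
D(3) = 2 x (1 + 0) = 2
D(4) = 3 x (2 + 1) = 9
D(5) = 4 x (9 + 2) = 44
D(6) = 5 x (44 + 9) = 265
D(7) = 6 x (265 + 44) = 1854
D(8) = 7 x (1854 + 265) = 14833
D(9) = 8 x (14833 + 1854) = 133496
D(10) = 9 x (D(9) + D(8)) = 9 x (133496 + 14833)

Final answer: D(10) = 1334961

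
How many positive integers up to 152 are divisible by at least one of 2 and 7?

Multiples of 2: 76. Multiples of 7: 21. Of both (lcm=14): 10.
By inclusion-exclusion: 76 + 21 - 10.

Final answer: 87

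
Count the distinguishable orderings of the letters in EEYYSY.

Letters (E:2, S:1, Y:3). Total letters: 6.
Permutations = 6!/(3! x 2!).

Final answer: 60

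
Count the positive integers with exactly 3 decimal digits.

These are the integers in [10^2, 10^3), so the count is 10^3 - 10^2 = 9 x 10^2.

Final answer: 900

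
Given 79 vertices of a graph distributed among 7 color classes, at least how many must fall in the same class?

By pigeonhole with 79 objects and 7 categories: ceiling(79/7).

Final answer: 12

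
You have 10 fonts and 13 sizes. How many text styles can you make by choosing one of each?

By the multiplication principle: 10 x 13.

Final answer: 130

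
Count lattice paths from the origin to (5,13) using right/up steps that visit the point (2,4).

Paths (0,0)->(2,4): C(6,4) = 15.
Paths (2,4)->(5,13): C(12,9) = 220.
By multiplication principle: 15 x 220.

Final answer: 3300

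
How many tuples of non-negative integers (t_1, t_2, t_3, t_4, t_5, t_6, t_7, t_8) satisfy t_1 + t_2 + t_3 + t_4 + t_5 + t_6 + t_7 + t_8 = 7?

Stars and bars with 7 stars and 7 bars:
C(7+8-1, 8-1) = C(14,7).

Final answer: C(14,7) = 3432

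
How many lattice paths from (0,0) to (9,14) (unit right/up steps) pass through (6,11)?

Paths (0,0)->(6,11): C(17,11) = 12376.
Paths (6,11)->(9,14): C(6,3) = 20.
By multiplication principle: 12376 x 20.

Final answer: 247520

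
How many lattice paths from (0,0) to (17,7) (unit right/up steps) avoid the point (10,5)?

Total paths to (17,7): C(24,7) = 346104.
Paths through (10,5): C(15,5) x C(9,2) = 108108.
Avoiding (10,5): 346104 - 108108.

Final answer: 237996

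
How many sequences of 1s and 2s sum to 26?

Condition on the final move: it is a 1-step (f(n-1) ways to get there) or a 2-step (f(n-2) ways), so f(n) = f(n-1) + f(n-2), with f(1)=1, f(2)=2.
Building up term by term: f(1)=1, f(2)=2, f(3)=3, f(4)=5, f(5)=8, f(6)=13, f(7)=21, f(8)=34, f(9)=55, f(10)=89, f(11)=144, f(12)=233, f(13)=377, f(14)=610, f(15)=987, f(16)=1597, f(17)=2584, f(18)=4181, f(19)=6765, f(20)=10946, f(21)=17711, f(22)=28657, f(23)=46368, f(24)=75025, f(25)=121393, f(26)=196418.

Final answer: 196418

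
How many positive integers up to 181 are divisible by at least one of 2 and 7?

Multiples of 2: 90. Multiples of 7: 25. Of both (lcm=14): 12.
By inclusion-exclusion: 90 + 25 - 12.

Final answer: 103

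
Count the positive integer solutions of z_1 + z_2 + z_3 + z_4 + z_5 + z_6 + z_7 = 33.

Substitute z'_i = z_i - 1 (so z'_i >= 0). Then sum z'_i = 33 - 7 = 26.
Stars and bars: C(26+7-1, 7-1) = C(32,6).

Final answer: C(32,6) = 906192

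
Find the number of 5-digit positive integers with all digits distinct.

First digit: 9 (not 0). Second: 9 (not first). Third: 8, etc.
Total: 9 x 9 x 8 x 7 x 6.

Final answer: 27216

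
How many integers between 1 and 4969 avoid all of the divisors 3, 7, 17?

|div by 3|=1656, |div by 7|=709, |div by 17|=292.
|div by 3&7|=236, |div by 3&17|=97, |div by 7&17|=41, |div by all|=13.
By inclusion-exclusion, divisible by at least one: 1656+709+292-236-97-41+13 = 2296.
Not divisible by any: 4969 - 2296.

Final answer: 2673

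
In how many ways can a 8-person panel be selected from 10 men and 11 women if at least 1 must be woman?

Sum over valid woman counts:
C(11,1)C(10,7) = 1320
C(11,2)C(10,6) = 11550
C(11,3)C(10,5) = 41580
C(11,4)C(10,4) = 69300
C(11,5)C(10,3) = 55440
C(11,6)C(10,2) = 20790
C(11,7)C(10,1) = 3300
C(11,8)C(10,0) = 165
Total: 1320 + 11550 + 41580 + 69300 + 55440 + 20790 + 3300 + 165.

Final answer: 203445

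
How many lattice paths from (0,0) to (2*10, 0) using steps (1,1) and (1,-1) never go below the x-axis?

Total monotonic paths to (10,10): C(20,10) = 184756.
Paths that cross above y=x (reflection bijection): C(20,11) = 167960.
Valid Dyck paths: 184756 - 167960.
(This is the Catalan number C_{10}.)

Final answer: C_{10} = 16796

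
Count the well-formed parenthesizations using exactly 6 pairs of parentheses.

The structures are counted by the Catalan number C_n. Here n = 6 (pairs).
C_n = C(2n,n)/(n+1), so C_{6} = C(12,6)/7 = 924/7.

Final answer: C_{6} = 132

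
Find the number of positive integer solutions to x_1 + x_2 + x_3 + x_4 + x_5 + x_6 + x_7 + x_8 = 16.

Substitute x'_i = x_i - 1 (so x'_i >= 0). Then sum x'_i = 16 - 8 = 8.
Stars and bars: C(8+8-1, 8-1) = C(15,7).

Final answer: C(15,7) = 6435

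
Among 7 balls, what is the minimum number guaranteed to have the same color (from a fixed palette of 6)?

There are 6 possible values for color (from a fixed palette of 6). With 7 balls and 6 categories, by pigeonhole: ceiling(7/6).

Final answer: 2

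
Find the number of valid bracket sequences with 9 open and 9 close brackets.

This is counted by the nth Catalan number C_n. Here n = 9 (pairs).
C_n = (2n)!/(n!(n+1)!), so C_{9} = 18!/(9! x 10!) = C(18,9)/10 = 48620/10.

Final answer: C_{9} = 4862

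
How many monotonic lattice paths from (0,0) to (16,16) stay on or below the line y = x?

Total monotonic paths to (16,16): C(32,16) = 601080390.
Reflecting each bad path at its first crossing gives a bijection with paths to (15,17): C(32,17) = 565722720.
Valid Dyck paths: 601080390 - 565722720.
(These counts are the Catalan numbers.)

Final answer: C_{16} = 35357670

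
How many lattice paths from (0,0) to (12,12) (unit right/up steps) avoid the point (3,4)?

Total paths to (12,12): C(24,12) = 2704156.
Paths through (3,4): C(7,4) x C(17,8) = 850850.
Avoiding (3,4): 2704156 - 850850.

Final answer: 1853306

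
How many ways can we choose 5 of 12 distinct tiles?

C(12,5) = 12!/(5! x 7!).

Final answer: \binom{12}{5} = 792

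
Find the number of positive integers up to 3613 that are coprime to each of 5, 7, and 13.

|div by 5|=722, |div by 7|=516, |div by 13|=277.
|div by 5&7|=103, |div by 5&13|=55, |div by 7&13|=39, |div by all|=7.
By inclusion-exclusion, divisible by at least one: 722+516+277-103-55-39+7 = 1325.
Not divisible by any: 3613 - 1325.

Final answer: 2288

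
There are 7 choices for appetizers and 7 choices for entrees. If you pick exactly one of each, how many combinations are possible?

By the multiplication principle: 7 x 7.

Final answer: 49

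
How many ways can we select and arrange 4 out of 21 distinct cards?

P(21,4) = 21!/(21-4)! = 21!/17!.

Final answer: P(21,4) = 143640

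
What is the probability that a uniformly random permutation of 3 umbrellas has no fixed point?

D(n) = (n-1)(D(n-1) + D(n-2)), D(0)=1, D(1)=0.
Building up: D(2)=1, D(3)=2.
Total arrangements: 3! = 6.
Probability = D(3)/3! = 1/3.

Final answer: D(3)/3! = 2/6 = 0.333333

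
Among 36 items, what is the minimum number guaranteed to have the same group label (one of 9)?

There are 9 possible values for group label (one of 9). With 36 items and 9 categories, by pigeonhole: ceiling(36/9).

Final answer: 4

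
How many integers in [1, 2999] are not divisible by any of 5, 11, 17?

|div by 5|=599, |div by 11|=272, |div by 17|=176.
|div by 5&11|=54, |div by 5&17|=35, |div by 11&17|=16, |div by all|=3.
By inclusion-exclusion, divisible by at least one: 599+272+176-54-35-16+3 = 945.
Not divisible by any: 2999 - 945.

Final answer: 2054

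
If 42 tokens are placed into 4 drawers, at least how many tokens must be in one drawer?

By the pigeonhole principle: ceiling(42/4).

Final answer: 11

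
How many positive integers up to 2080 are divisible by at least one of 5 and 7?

Multiples of 5: 416. Multiples of 7: 297. Of both (lcm=35): 59.
By inclusion-exclusion: 416 + 297 - 59.

Final answer: 654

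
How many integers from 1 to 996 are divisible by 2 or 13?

Multiples of 2: 498. Multiples of 13: 76. Of both (lcm=26): 38.
By inclusion-exclusion: 498 + 76 - 38.

Final answer: 536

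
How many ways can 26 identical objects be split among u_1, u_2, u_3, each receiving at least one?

Substitute u'_i = u_i - 1 (so u'_i >= 0). Then sum u'_i = 26 - 3 = 23.
Stars and bars: C(23+3-1, 3-1) = C(25,2).

Final answer: C(25,2) = 300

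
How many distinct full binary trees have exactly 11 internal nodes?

This is counted by the nth Catalan number C_n. Here n = 11.
Using C_0 = 1 and C_(k+1) = C_k x 2(2k+1)/(k+2), build up term by term: C_1=1, C_2=2, C_3=5, C_4=14, C_5=42, C_6=132, C_7=429, C_8=1430, C_9=4862, C_10=16796, C_11=58786.

Final answer: C_{11} = 58786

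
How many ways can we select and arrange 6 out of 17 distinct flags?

P(17,6) = 17!/(17-6)! = 17!/11!.

Final answer: P(17,6) = 8910720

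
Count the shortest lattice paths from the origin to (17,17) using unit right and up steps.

Each path has 17 right steps and 17 up steps in some order (34 steps total).
Choose which 17 of the 34 steps are up: C(34,17).

Final answer: C(34,17) = 2333606220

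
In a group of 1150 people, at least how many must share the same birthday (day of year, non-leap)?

There are 365 possible values for birthday (day of year, non-leap). With 1150 people and 365 categories, by pigeonhole: ceiling(1150/365).

Final answer: 4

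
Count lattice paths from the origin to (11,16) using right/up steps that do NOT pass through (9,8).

Total paths to (11,16): C(27,16) = 13037895.
Paths through (9,8): C(17,8) x C(10,8) = 1093950.
Avoiding (9,8): 13037895 - 1093950.

Final answer: 11943945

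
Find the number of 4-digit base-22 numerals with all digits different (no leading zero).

The leading digit has 21 choices (anything but zero); the next has 21 (anything but the first), then 20, and so on, one fewer each time.
Total: 21 x 21 x 20 x 19.

Final answer: 167580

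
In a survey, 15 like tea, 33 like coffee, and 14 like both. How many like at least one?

|A union B| = |A| + |B| - |A intersect B| = 15 + 33 - 14.

Final answer: 34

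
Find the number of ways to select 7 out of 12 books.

C(12,7) = 12!/(7! x 5!).

Final answer: \binom{12}{7} = 792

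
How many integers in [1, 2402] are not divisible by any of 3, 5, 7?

|div by 3|=800, |div by 5|=480, |div by 7|=343.
|div by 3&5|=160, |div by 3&7|=114, |div by 5&7|=68, |div by all|=22.
By inclusion-exclusion, divisible by at least one: 800+480+343-160-114-68+22 = 1303.
Not divisible by any: 2402 - 1303.

Final answer: 1099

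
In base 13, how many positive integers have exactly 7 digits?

These are the integers in [13^6, 13^7), so the count is 13^7 - 13^6 = 12 x 13^6.

Final answer: 57921708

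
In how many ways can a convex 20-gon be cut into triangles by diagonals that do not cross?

This is a standard Catalan-number count: the answer is C_n. Here n = 20 - 2 = 18.
C_n = C(2n,n)/(n+1), so C_{18} = C(36,18)/19 = 9075135300/19.

Final answer: C_{18} = 477638700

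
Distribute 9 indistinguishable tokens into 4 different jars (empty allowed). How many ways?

Stars and bars: C(n+k-1, k-1) = C(12,3).

Final answer: C(12,3) = 220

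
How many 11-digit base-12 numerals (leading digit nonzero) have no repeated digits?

The leading digit has 11 choices (anything but zero); the next has 11 (anything but the first), then 10, and so on, one fewer each time.
Total: 11 x 11 x 10 x 9 x 8 x 7 x 6 x 5 x 4 x 3 x 2.

Final answer: 439084800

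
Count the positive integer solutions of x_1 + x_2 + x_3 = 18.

Substitute x'_i = x_i - 1 (so x'_i >= 0). Then sum x'_i = 18 - 3 = 15.
Stars and bars: C(15+3-1, 3-1) = C(17,2).

Final answer: C(17,2) = 136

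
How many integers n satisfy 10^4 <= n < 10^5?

The leading digit cannot be 0 (9 options); the other 4 digits can be anything (10 options each).
Total: 9 x 10^4.

Final answer: 90000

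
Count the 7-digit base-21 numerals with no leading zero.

In base 21, the leading digit has 20 choices (1..20); each of the remaining 6 digits has 21 choices.
Total: 20 x 21^6.

Final answer: 1715322420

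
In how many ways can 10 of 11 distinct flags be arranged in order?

P(11,10) = 11!/(11-10)! = 11!/1!.

Final answer: P(11,10) = 39916800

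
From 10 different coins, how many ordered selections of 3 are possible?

P(10,3) = 10!/(10-3)! = 10!/7!.

Final answer: P(10,3) = 720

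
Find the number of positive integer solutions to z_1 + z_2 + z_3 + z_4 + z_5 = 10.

Substitute z'_i = z_i - 1 (so z'_i >= 0). Then sum z'_i = 10 - 5 = 5.
Stars and bars: C(5+5-1, 5-1) = C(9,4).

Final answer: C(9,4) = 126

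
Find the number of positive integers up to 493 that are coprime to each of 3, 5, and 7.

|div by 3|=164, |div by 5|=98, |div by 7|=70.
|div by 3&5|=32, |div by 3&7|=23, |div by 5&7|=14, |div by all|=4.
By inclusion-exclusion, divisible by at least one: 164+98+70-32-23-14+4 = 267.
Not divisible by any: 493 - 267.

Final answer: 226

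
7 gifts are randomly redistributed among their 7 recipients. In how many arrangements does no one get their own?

D(n) = (n-1)(D(n-1) + D(n-2)), D(0)=1, D(1)=0.
D(2) = 1 x (0 + 1) = 1
D(3) = 2 x (1 + 0) = 2
D(4) = 3 x (2 + 1) = 9
D(5) = 4 x (9 + 2) = 44
D(6) = 5 x (44 + 9) = 265
D(7) = 6 x (D(6) + D(5)) = 6 x (265 + 44)

Final answer: D(7) = 1854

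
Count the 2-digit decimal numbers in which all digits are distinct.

First digit: 9 (not 0). Second: 9 (not first). Third: 8, etc.
Total: 9 x 9.

Final answer: 81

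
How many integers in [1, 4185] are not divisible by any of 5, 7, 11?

|div by 5|=837, |div by 7|=597, |div by 11|=380.
|div by 5&7|=119, |div by 5&11|=76, |div by 7&11|=54, |div by all|=10.
By inclusion-exclusion, divisible by at least one: 837+597+380-119-76-54+10 = 1575.
Not divisible by any: 4185 - 1575.

Final answer: 2610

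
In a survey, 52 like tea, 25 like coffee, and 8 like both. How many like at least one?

|A union B| = |A| + |B| - |A intersect B| = 52 + 25 - 8.

Final answer: 69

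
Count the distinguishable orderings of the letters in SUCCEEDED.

Letters (C:2, D:2, E:3, S:1, U:1). Total letters: 9.
Permutations = 9!/(3! x 2! x 2!).

Final answer: 15120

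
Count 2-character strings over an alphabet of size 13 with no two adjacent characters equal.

Let g(n) count such strings. g(1) = 13, and each valid string of length n-1 extends in 12 ways (any symbol but the last), so g(n) = 12 g(n-1).
Total: g(2) = 13 x 12^1.

Final answer: 13 x 12^{1} = 156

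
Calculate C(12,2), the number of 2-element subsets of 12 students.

C(12,2) = 12!/(2! x (12-2)!).

Final answer: C(12,2) = 66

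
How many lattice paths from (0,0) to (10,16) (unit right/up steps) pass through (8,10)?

Paths (0,0)->(8,10): C(18,10) = 43758.
Paths (8,10)->(10,16): C(8,6) = 28.
By multiplication principle: 43758 x 28.

Final answer: 1225224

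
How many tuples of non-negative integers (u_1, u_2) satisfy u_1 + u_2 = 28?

Stars and bars with 28 stars and 1 bars:
C(28+2-1, 2-1) = C(29,1).

Final answer: C(29,1) = 29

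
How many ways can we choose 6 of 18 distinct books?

C(18,6) = 18!/(6! x (18-6)!).

Final answer: C(18,6) = 18564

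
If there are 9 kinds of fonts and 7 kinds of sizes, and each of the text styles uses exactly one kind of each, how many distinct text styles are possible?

By the multiplication principle: 9 x 7.

Final answer: 63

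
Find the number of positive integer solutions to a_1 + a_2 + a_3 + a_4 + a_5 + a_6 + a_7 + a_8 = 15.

Substitute a'_i = a_i - 1 (so a'_i >= 0). Then sum a'_i = 15 - 8 = 7.
Stars and bars: C(7+8-1, 8-1) = C(14,7).

Final answer: C(14,7) = 3432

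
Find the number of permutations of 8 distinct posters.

The number of ways to arrange 8 distinct objects is 8!.

Final answer: 8! = 40320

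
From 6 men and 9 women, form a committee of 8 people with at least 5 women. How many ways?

Sum over valid woman counts:
C(9,5)C(6,3) = 2520
C(9,6)C(6,2) = 1260
C(9,7)C(6,1) = 216
C(9,8)C(6,0) = 9
Total: 2520 + 1260 + 216 + 9.

Final answer: 4005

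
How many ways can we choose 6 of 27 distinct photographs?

C(27,6) = 27!/(6! x 21!).

Final answer: \binom{27}{6} = 296010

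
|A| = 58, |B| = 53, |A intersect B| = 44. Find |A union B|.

|A union B| = |A| + |B| - |A intersect B| = 58 + 53 - 44.

Final answer: 67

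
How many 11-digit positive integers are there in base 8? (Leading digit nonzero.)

Leading digit: 7 options (nonzero). Other 10 digit(s): 8 options each.
Total: 7 x 8^10.

Final answer: 7516192768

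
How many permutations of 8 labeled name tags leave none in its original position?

D(n) = (n-1)(D(n-1) + D(n-2)), D(0)=1, D(1)=0.
D(2) = 1 x (0 + 1) = 1
D(3) = 2 x (1 + 0) = 2
D(4) = 3 x (2 + 1) = 9
D(5) = 4 x (9 + 2) = 44
D(6) = 5 x (44 + 9) = 265
D(7) = 6 x (265 + 44) = 1854
D(8) = 7 x (D(7) + D(6)) = 7 x (1854 + 265)

Final answer: D(8) = 14833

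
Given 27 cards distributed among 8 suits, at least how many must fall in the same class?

By pigeonhole with 27 objects and 8 categories: ceiling(27/8).

Final answer: 4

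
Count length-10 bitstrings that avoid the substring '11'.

Classify by the final bit: ...0 gives a(n-1) strings, ...01 gives a(n-2) strings. Thus a(n) = a(n-1) + a(n-2) with a(1)=2, a(2)=3.
Building up term by term: a(1)=2, a(2)=3, a(3)=5, a(4)=8, a(5)=13, a(6)=21, a(7)=34, a(8)=55, a(9)=89, a(10)=144.

Final answer: 144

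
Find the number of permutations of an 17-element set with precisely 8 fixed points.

Choose which 8 elements are fixed: C(17,8) = 24310.
Derange the remaining 9 using D(j) = (j-1)(D(j-1) + D(j-2)), D(0)=1, D(1)=0: D(2)=1, D(3)=2, D(4)=9, D(5)=44, D(6)=265, D(7)=1854, D(8)=14833, D(9)=133496.
Total: 24310 x 133496.

Final answer: C(17,8) D(9) = 3245287760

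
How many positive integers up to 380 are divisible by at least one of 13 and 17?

Multiples of 13: 29. Multiples of 17: 22. Of both (lcm=221): 1.
By inclusion-exclusion: 29 + 22 - 1.

Final answer: 50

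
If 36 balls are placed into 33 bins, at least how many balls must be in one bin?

By the pigeonhole principle: ceiling(36/33).

Final answer: 2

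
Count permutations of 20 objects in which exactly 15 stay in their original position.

Choose which 15 elements are fixed: C(20,15) = 15504.
Derange the remaining 5 using D(j) = (j-1)(D(j-1) + D(j-2)), D(0)=1, D(1)=0: D(2)=1, D(3)=2, D(4)=9, D(5)=44.
Total: 15504 x 44.

Final answer: C(20,15) D(5) = 682176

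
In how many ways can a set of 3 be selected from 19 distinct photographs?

C(19,3) = 19!/(3! x (19-3)!).

Final answer: C(19,3) = 969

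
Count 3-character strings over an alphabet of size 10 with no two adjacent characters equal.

First character: 10 choices. Each subsequent: 9 choices (must differ from the previous one).
Total: 10 x 9^2.

Final answer: 10 x 9^{2} = 810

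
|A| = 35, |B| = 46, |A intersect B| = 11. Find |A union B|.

|A union B| = |A| + |B| - |A intersect B| = 35 + 46 - 11.

Final answer: 70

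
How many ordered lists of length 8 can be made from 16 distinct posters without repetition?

P(16,8) = 16!/(16-8)! = 16!/8!.

Final answer: P(16,8) = 518918400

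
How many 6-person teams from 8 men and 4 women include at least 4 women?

Sum over valid woman counts:
C(4,4)C(8,2).

Final answer: 28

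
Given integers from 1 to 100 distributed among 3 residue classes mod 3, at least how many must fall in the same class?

By pigeonhole with 100 objects and 3 categories: ceiling(100/3).

Final answer: 34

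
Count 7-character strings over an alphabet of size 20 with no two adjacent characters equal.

Let g(n) count such strings. g(1) = 20, and each valid string of length n-1 extends in 19 ways (any symbol but the last), so g(n) = 19 g(n-1).
Total: g(7) = 20 x 19^6.

Final answer: 20 x 19^{6} = 940917620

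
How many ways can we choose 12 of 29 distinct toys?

C(29,12) = 29!/(12! x 17!).

Final answer: \binom{29}{12} = 51895935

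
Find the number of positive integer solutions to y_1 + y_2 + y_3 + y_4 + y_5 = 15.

Substitute y'_i = y_i - 1 (so y'_i >= 0). Then sum y'_i = 15 - 5 = 10.
Stars and bars: C(10+5-1, 5-1) = C(14,4).

Final answer: C(14,4) = 1001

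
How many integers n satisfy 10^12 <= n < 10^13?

These are the integers in [10^12, 10^13), so the count is 10^13 - 10^12 = 9 x 10^12.

Final answer: 9000000000000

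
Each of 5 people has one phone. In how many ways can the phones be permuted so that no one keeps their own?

Derangements satisfy D(n) = (n-1)(D(n-1) + D(n-2)), starting from D(0)=1, D(1)=0.
D(2) = 1 x (0 + 1) = 1
D(3) = 2 x (1 + 0) = 2
D(4) = 3 x (2 + 1) = 9
D(5) = 4 x (D(4) + D(3)) = 4 x (9 + 2)

Final answer: D(5) = 44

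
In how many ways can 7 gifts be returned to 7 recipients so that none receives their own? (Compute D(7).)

Derangements satisfy D(n) = (n-1)(D(n-1) + D(n-2)), starting from D(0)=1, D(1)=0.
D(2) = 1 x (0 + 1) = 1
D(3) = 2 x (1 + 0) = 2
D(4) = 3 x (2 + 1) = 9
D(5) = 4 x (9 + 2) = 44
D(6) = 5 x (44 + 9) = 265
D(7) = 6 x (D(6) + D(5)) = 6 x (265 + 44)

Final answer: D(7) = 1854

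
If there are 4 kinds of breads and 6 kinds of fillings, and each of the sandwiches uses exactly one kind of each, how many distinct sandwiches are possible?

By the multiplication principle: 4 x 6.

Final answer: 24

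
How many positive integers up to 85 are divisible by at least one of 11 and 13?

Multiples of 11: 7. Multiples of 13: 6. Of both (lcm=143): 0.
By inclusion-exclusion: 7 + 6 - 0.

Final answer: 13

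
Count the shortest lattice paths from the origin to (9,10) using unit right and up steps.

Each path has 9 right steps and 10 up steps in some order (19 steps total).
Choose which 10 of the 19 steps are up: C(19,10).

Final answer: C(19,10) = 92378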